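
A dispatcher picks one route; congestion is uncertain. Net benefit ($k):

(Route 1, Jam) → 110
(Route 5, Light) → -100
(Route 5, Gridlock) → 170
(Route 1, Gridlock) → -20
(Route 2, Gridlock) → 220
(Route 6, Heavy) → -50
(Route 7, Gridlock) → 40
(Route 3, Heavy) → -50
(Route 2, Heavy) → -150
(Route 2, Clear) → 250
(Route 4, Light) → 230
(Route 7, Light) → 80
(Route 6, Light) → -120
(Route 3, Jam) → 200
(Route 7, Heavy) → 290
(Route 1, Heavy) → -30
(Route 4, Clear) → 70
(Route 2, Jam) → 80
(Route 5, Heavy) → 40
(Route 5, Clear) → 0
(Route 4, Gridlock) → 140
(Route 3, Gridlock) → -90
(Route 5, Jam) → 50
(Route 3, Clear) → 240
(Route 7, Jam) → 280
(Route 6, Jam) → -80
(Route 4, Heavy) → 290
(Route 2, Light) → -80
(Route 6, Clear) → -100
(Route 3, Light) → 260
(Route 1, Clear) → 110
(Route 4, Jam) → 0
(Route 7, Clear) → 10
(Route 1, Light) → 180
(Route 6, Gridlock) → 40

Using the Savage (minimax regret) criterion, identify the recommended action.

Route 7

Column bests: Clear=250, Light=260, Heavy=290, Jam=280, Gridlock=220.
Route 1 regrets: 140, 80, 320, 170, 240 → max 320
Route 2 regrets: 0, 340, 440, 200, 0 → max 440
Route 3 regrets: 10, 0, 340, 80, 310 → max 340
Route 4 regrets: 180, 30, 0, 280, 80 → max 280
Route 5 regrets: 250, 360, 250, 230, 50 → max 360
Route 6 regrets: 350, 380, 340, 360, 180 → max 380
Route 7 regrets: 240, 180, 0, 0, 180 → max 240
Smallest max regret = 240 → Route 7.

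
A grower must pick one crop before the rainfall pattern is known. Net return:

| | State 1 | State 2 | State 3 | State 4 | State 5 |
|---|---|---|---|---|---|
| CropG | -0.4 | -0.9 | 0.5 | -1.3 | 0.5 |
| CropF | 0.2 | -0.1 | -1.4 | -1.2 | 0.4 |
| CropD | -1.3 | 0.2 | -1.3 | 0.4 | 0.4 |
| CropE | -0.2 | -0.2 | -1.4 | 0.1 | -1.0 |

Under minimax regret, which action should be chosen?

CropG

Column bests: State 1=0.2, State 2=0.2, State 3=0.5, State 4=0.4, State 5=0.5.
CropG regrets: 0.6, 1.1, 0.0, 1.7, 0.0 → max 1.7
CropF regrets: 0.0, 0.3, 1.9, 1.6, 0.1 → max 1.9
CropD regrets: 1.5, 0.0, 1.8, 0.0, 0.1 → max 1.8
CropE regrets: 0.4, 0.4, 1.9, 0.3, 1.5 → max 1.9
Smallest max regret = 1.7 → CropG.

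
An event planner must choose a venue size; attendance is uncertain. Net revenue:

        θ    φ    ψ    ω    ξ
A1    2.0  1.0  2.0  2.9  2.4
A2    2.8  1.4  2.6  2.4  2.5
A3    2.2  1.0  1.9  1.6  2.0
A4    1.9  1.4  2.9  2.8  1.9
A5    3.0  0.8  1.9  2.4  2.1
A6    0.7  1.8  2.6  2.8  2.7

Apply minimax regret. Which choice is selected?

Column bests: θ=3.0, φ=1.8, ψ=2.9, ω=2.9, ξ=2.7.
A1 regrets: 1.0, 0.8, 0.9, 0.0, 0.3 → max 1.0
A2 regrets: 0.2, 0.4, 0.3, 0.5, 0.2 → max 0.5
A3 regrets: 0.8, 0.8, 1.0, 1.3, 0.7 → max 1.3
A4 regrets: 1.1, 0.4, 0.0, 0.1, 0.8 → max 1.1
A5 regrets: 0.0, 1.0, 1.0, 0.5, 0.6 → max 1.0
A6 regrets: 2.3, 0.0, 0.3, 0.1, 0.0 → max 2.3
Smallest max regret = 0.5 → A2.

A2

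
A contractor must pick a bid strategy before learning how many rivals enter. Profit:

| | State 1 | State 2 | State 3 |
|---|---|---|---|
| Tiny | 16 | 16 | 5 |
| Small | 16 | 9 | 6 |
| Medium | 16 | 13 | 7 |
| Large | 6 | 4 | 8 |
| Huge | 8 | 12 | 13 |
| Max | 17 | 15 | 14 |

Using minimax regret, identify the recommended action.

Column bests: State 1=17, State 2=16, State 3=14.
Tiny regrets: 1, 0, 9 → max 9
Small regrets: 1, 7, 8 → max 8
Medium regrets: 1, 3, 7 → max 7
Large regrets: 11, 12, 6 → max 12
Huge regrets: 9, 4, 1 → max 9
Max regrets: 0, 1, 0 → max 1
Smallest max regret = 1 → Max.

Max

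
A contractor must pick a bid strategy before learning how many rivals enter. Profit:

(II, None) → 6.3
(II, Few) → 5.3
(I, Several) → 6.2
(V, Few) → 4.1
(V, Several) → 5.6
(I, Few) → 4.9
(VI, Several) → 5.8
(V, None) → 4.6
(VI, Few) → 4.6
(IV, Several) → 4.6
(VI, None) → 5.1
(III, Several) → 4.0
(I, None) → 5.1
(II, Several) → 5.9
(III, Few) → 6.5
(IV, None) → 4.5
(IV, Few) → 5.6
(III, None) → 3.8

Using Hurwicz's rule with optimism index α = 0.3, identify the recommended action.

II

I: 0.3·6.2 + 0.7·4.9 = 5.29
II: 0.3·6.3 + 0.7·5.3 = 5.6
III: 0.3·6.5 + 0.7·3.8 = 4.61
IV: 0.3·5.6 + 0.7·4.5 = 4.83
V: 0.3·5.6 + 0.7·4.1 = 4.55
VI: 0.3·5.8 + 0.7·4.6 = 4.96
Highest Hurwicz score = 5.6 → II.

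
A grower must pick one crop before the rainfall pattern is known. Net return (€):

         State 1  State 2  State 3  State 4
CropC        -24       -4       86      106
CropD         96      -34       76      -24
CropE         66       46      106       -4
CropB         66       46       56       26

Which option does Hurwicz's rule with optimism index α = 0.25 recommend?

CropC: 0.25·106 + 0.75·(-24) = 8.5
CropD: 0.25·96 + 0.75·(-34) = -1.5
CropE: 0.25·106 + 0.75·(-4) = 23.5
CropB: 0.25·66 + 0.75·26 = 36
Highest Hurwicz score = 36 → CropB.

CropB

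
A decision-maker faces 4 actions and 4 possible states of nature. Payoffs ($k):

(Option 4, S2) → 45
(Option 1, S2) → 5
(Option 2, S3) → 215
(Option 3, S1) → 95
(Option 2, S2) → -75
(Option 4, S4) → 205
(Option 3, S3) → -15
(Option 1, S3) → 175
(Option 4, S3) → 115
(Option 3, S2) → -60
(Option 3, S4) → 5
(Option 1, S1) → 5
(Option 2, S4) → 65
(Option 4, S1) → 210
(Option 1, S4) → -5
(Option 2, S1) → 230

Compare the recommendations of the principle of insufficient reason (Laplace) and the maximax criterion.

laplace → Option 4; maximax → Option 2 (disagree)

Row averages: Option 1=45, Option 2=108.75, Option 3=6.25, Option 4=143.75
Highest average = 143.75 → Option 4.
Row maxima: Option 1=175, Option 2=230, Option 3=95, Option 4=210
Best best-case = 230 → Option 2.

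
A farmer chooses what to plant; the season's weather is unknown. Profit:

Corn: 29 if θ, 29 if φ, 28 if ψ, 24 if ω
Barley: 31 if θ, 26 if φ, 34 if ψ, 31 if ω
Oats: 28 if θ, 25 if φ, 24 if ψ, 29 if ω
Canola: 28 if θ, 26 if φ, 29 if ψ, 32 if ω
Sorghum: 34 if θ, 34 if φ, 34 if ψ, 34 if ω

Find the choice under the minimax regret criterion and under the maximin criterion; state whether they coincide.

minimax regret → Sorghum; maximin → Sorghum (agree)

Column bests: θ=34, φ=34, ψ=34, ω=34.
Corn regrets: 5, 5, 6, 10 → max 10
Barley regrets: 3, 8, 0, 3 → max 8
Oats regrets: 6, 9, 10, 5 → max 10
Canola regrets: 6, 8, 5, 2 → max 8
Sorghum regrets: 0, 0, 0, 0 → max 0
Smallest max regret = 0 → Sorghum.
Row minima: Corn=24, Barley=26, Oats=24, Canola=26, Sorghum=34
Best worst-case = 34 → Sorghum.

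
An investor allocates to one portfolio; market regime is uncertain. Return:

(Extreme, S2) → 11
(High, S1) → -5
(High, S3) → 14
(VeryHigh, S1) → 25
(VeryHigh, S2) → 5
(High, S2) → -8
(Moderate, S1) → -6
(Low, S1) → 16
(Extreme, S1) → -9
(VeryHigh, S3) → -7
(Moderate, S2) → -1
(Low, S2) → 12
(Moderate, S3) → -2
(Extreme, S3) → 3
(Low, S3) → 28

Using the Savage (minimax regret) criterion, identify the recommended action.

Low

Column bests: S1=25, S2=12, S3=28.
Low regrets: 9, 0, 0 → max 9
Moderate regrets: 31, 13, 30 → max 31
High regrets: 30, 20, 14 → max 30
VeryHigh regrets: 0, 7, 35 → max 35
Extreme regrets: 34, 1, 25 → max 34
Smallest max regret = 9 → Low.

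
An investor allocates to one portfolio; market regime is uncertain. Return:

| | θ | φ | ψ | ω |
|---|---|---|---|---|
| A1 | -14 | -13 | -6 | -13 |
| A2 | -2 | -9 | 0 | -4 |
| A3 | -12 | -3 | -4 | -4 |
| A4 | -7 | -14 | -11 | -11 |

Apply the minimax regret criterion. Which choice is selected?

Column bests: θ=-2, φ=-3, ψ=0, ω=-4.
A1 regrets: 12, 10, 6, 9 → max 12
A2 regrets: 0, 6, 0, 0 → max 6
A3 regrets: 10, 0, 4, 0 → max 10
A4 regrets: 5, 11, 11, 7 → max 11
Smallest max regret = 6 → A2.

A2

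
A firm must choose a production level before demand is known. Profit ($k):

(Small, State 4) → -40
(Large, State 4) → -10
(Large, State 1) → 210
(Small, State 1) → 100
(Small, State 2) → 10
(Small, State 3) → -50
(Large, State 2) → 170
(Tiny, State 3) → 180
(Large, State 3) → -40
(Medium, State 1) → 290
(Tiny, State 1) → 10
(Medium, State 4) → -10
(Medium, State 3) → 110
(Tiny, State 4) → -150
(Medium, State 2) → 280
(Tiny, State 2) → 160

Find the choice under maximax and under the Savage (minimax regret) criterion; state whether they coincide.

maximax → Medium; minimax regret → Medium (agree)

Row maxima: Tiny=180, Small=100, Medium=290, Large=210
Best best-case = 290 → Medium.
Column bests: State 1=290, State 2=280, State 3=180, State 4=-10.
Tiny regrets: 280, 120, 0, 140 → max 280
Small regrets: 190, 270, 230, 30 → max 270
Medium regrets: 0, 0, 70, 0 → max 70
Large regrets: 80, 110, 220, 0 → max 220
Smallest max regret = 70 → Medium.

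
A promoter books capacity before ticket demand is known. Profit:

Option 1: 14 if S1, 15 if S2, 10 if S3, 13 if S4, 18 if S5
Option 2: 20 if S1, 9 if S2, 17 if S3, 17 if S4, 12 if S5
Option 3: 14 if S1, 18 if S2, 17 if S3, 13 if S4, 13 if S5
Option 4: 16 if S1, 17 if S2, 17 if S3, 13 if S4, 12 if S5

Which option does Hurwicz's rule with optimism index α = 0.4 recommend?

Option 3

Option 1: 0.4·18 + 0.6·10 = 13.2
Option 2: 0.4·20 + 0.6·9 = 13.4
Option 3: 0.4·18 + 0.6·13 = 15
Option 4: 0.4·17 + 0.6·12 = 14
Highest Hurwicz score = 15 → Option 3.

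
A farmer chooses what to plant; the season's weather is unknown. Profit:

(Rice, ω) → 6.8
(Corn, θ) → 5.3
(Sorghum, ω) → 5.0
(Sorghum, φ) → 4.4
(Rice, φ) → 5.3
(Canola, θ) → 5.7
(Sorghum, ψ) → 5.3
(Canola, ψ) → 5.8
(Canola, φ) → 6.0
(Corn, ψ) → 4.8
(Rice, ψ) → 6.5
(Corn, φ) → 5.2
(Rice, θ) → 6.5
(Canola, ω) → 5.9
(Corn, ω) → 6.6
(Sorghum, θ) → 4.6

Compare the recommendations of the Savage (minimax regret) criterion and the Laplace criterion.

Column bests: θ=6.5, φ=6.0, ψ=6.5, ω=6.8.
Sorghum regrets: 1.9, 1.6, 1.2, 1.8 → max 1.9
Corn regrets: 1.2, 0.8, 1.7, 0.2 → max 1.7
Rice regrets: 0.0, 0.7, 0.0, 0.0 → max 0.7
Canola regrets: 0.8, 0.0, 0.7, 0.9 → max 0.9
Smallest max regret = 0.7 → Rice.
Row averages: Sorghum=4.825, Corn=5.475, Rice=6.275, Canola=5.85
Highest average = 6.275 → Rice.

minimax regret → Rice; laplace → Rice (agree)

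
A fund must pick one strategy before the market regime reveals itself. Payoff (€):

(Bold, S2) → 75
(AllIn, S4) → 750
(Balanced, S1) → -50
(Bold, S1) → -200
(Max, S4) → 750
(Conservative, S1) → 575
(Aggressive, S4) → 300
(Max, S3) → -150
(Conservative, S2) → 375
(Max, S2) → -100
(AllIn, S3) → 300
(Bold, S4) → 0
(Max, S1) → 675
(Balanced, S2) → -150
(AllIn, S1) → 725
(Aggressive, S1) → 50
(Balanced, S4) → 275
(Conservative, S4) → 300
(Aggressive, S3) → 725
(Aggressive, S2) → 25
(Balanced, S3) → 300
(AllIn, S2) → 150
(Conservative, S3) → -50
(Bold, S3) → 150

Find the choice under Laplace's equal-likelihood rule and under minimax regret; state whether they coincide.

Row averages: Conservative=300, Balanced=93.75, Aggressive=275, Bold=6.25, AllIn=481.25, Max=293.75
Highest average = 481.25 → AllIn.
Column bests: S1=725, S2=375, S3=725, S4=750.
Conservative regrets: 150, 0, 775, 450 → max 775
Balanced regrets: 775, 525, 425, 475 → max 775
Aggressive regrets: 675, 350, 0, 450 → max 675
Bold regrets: 925, 300, 575, 750 → max 925
AllIn regrets: 0, 225, 425, 0 → max 425
Max regrets: 50, 475, 875, 0 → max 875
Smallest max regret = 425 → AllIn.

laplace → AllIn; minimax regret → AllIn (agree)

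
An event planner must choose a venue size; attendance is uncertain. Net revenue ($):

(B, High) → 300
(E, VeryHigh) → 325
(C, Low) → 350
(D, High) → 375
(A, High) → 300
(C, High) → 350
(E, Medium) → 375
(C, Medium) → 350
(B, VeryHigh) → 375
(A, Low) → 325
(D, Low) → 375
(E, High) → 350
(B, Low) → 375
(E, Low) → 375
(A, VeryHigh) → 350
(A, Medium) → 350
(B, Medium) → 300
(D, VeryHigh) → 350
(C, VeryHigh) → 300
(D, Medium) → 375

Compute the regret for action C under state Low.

Best payoff under Low is 375.
Regret = 375 − 350 = 25.

25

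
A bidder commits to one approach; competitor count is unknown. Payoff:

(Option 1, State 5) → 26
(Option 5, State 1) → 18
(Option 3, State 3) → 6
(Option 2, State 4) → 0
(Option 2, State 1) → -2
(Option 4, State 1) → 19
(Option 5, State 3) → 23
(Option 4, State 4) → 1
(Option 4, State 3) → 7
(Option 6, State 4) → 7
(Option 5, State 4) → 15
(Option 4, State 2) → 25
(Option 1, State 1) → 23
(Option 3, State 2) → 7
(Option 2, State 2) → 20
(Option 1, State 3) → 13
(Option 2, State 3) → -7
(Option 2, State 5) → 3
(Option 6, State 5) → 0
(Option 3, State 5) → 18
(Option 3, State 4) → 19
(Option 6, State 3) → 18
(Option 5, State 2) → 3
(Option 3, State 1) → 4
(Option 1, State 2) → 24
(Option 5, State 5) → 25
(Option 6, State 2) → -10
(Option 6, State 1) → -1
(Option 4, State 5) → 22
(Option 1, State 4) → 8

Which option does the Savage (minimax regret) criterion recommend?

Column bests: State 1=23, State 2=25, State 3=23, State 4=19, State 5=26.
Option 1 regrets: 0, 1, 10, 11, 0 → max 11
Option 2 regrets: 25, 5, 30, 19, 23 → max 30
Option 3 regrets: 19, 18, 17, 0, 8 → max 19
Option 4 regrets: 4, 0, 16, 18, 4 → max 18
Option 5 regrets: 5, 22, 0, 4, 1 → max 22
Option 6 regrets: 24, 35, 5, 12, 26 → max 35
Smallest max regret = 11 → Option 1.

Option 1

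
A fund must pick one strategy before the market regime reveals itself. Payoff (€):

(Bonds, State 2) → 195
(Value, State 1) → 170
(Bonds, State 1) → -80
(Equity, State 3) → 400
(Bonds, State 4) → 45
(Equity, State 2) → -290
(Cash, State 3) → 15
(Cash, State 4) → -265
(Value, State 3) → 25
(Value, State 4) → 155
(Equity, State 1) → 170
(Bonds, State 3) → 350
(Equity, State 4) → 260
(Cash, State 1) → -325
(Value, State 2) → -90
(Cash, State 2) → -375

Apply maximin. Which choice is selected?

Bonds

Row minima: Bonds=-80, Cash=-375, Value=-90, Equity=-290
Best worst-case = -80 → Bonds.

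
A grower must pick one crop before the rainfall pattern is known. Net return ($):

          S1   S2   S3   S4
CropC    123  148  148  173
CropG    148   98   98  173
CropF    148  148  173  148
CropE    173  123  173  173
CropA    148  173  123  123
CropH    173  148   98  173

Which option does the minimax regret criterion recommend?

CropF

Column bests: S1=173, S2=173, S3=173, S4=173.
CropC regrets: 50, 25, 25, 0 → max 50
CropG regrets: 25, 75, 75, 0 → max 75
CropF regrets: 25, 25, 0, 25 → max 25
CropE regrets: 0, 50, 0, 0 → max 50
CropA regrets: 25, 0, 50, 50 → max 50
CropH regrets: 0, 25, 75, 0 → max 75
Smallest max regret = 25 → CropF.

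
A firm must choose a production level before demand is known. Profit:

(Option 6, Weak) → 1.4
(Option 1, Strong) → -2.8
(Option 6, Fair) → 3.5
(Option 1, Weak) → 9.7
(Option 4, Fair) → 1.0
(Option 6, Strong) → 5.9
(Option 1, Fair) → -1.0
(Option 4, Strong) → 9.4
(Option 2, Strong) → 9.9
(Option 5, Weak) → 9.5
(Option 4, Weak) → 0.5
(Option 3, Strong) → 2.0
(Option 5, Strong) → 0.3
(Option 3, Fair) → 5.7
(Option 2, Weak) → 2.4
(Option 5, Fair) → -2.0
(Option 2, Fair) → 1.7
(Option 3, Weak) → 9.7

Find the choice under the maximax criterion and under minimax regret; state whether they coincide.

maximax → Option 2; minimax regret → Option 2 (agree)

Row maxima: Option 1=9.7, Option 2=9.9, Option 3=9.7, Option 4=9.4, Option 5=9.5, Option 6=5.9
Best best-case = 9.9 → Option 2.
Column bests: Weak=9.7, Fair=5.7, Strong=9.9.
Option 1 regrets: 0.0, 6.7, 12.7 → max 12.7
Option 2 regrets: 7.3, 4.0, 0.0 → max 7.3
Option 3 regrets: 0.0, 0.0, 7.9 → max 7.9
Option 4 regrets: 9.2, 4.7, 0.5 → max 9.2
Option 5 regrets: 0.2, 7.7, 9.6 → max 9.6
Option 6 regrets: 8.3, 2.2, 4.0 → max 8.3
Smallest max regret = 7.3 → Option 2.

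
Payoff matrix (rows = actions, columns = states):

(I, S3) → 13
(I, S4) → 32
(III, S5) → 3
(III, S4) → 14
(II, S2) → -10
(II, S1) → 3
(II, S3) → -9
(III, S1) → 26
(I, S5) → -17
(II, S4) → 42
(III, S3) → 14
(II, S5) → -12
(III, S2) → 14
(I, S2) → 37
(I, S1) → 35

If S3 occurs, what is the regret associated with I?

1

Best payoff under S3 is 14.
Regret = 14 − 13 = 1.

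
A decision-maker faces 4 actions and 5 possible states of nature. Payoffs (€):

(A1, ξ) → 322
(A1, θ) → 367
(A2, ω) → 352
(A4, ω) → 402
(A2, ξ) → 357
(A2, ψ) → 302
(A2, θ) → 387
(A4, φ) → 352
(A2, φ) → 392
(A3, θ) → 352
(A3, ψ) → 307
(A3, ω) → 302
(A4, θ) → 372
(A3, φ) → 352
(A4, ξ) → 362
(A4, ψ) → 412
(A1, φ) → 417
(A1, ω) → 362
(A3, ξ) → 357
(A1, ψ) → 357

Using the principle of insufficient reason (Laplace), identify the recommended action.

A4

Row averages: A1=365, A2=358, A3=334, A4=380
Highest average = 380 → A4.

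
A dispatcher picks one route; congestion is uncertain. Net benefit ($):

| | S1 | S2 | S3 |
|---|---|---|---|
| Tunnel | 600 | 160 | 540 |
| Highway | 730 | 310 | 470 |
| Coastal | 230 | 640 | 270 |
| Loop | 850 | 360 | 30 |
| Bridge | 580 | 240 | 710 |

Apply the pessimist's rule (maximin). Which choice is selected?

Row minima: Tunnel=160, Highway=310, Coastal=230, Loop=30, Bridge=240
Best worst-case = 310 → Highway.

Highway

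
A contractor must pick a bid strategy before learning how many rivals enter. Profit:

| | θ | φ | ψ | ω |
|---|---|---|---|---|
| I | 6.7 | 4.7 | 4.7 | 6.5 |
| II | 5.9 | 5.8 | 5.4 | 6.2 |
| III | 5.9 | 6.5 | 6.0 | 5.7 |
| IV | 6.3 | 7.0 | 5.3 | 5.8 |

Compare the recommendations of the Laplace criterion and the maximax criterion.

laplace → IV; maximax → IV (agree)

Row averages: I=5.65, II=5.825, III=6.025, IV=6.1
Highest average = 6.1 → IV.
Row maxima: I=6.7, II=6.2, III=6.5, IV=7.0
Best best-case = 7.0 → IV.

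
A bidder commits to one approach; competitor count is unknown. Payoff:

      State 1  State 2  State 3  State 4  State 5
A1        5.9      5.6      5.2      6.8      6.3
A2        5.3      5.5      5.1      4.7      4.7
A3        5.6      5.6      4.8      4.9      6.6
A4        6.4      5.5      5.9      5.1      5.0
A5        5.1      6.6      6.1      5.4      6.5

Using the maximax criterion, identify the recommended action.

A1

Row maxima: A1=6.8, A2=5.5, A3=6.6, A4=6.4, A5=6.6
Best best-case = 6.8 → A1.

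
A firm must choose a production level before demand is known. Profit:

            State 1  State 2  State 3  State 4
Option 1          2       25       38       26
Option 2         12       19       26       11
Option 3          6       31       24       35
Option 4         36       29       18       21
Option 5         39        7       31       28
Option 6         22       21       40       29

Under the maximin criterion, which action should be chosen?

Option 6

Row minima: Option 1=2, Option 2=11, Option 3=6, Option 4=18, Option 5=7, Option 6=21
Best worst-case = 21 → Option 6.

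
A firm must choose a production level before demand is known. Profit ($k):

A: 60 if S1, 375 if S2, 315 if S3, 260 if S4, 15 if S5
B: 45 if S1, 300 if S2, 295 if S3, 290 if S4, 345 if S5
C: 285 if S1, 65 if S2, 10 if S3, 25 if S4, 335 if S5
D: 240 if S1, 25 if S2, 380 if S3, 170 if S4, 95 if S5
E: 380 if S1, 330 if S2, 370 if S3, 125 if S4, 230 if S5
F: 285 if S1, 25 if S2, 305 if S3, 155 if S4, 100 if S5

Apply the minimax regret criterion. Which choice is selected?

Column bests: S1=380, S2=375, S3=380, S4=290, S5=345.
A regrets: 320, 0, 65, 30, 330 → max 330
B regrets: 335, 75, 85, 0, 0 → max 335
C regrets: 95, 310, 370, 265, 10 → max 370
D regrets: 140, 350, 0, 120, 250 → max 350
E regrets: 0, 45, 10, 165, 115 → max 165
F regrets: 95, 350, 75, 135, 245 → max 350
Smallest max regret = 165 → E.

E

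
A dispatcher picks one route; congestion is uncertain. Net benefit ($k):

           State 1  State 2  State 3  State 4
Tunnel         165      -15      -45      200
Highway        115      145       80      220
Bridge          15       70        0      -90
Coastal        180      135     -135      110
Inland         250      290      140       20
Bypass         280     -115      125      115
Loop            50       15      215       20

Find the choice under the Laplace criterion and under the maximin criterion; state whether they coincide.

Row averages: Tunnel=76.25, Highway=140, Bridge=-1.25, Coastal=72.5, Inland=175, Bypass=101.25, Loop=75
Highest average = 175 → Inland.
Row minima: Tunnel=-45, Highway=80, Bridge=-90, Coastal=-135, Inland=20, Bypass=-115, Loop=15
Best worst-case = 80 → Highway.

laplace → Inland; maximin → Highway (disagree)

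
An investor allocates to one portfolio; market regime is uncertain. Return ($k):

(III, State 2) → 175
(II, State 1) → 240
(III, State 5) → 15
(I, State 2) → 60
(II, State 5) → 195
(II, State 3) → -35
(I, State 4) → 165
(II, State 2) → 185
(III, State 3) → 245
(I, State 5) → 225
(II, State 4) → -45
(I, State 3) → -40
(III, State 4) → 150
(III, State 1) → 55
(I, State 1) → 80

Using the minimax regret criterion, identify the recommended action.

III

Column bests: State 1=240, State 2=185, State 3=245, State 4=165, State 5=225.
I regrets: 160, 125, 285, 0, 0 → max 285
II regrets: 0, 0, 280, 210, 30 → max 280
III regrets: 185, 10, 0, 15, 210 → max 210
Smallest max regret = 210 → III.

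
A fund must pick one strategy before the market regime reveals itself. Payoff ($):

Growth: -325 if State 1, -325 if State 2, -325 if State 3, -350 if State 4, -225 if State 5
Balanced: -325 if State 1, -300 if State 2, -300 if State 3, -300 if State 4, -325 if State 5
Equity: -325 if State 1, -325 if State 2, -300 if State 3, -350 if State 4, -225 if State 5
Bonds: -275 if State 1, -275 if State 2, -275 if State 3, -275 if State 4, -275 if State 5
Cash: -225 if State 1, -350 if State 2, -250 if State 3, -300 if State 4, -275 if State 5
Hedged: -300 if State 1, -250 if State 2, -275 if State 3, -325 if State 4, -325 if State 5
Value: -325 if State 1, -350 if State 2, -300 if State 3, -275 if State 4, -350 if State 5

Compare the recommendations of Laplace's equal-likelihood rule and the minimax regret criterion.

laplace → Bonds; minimax regret → Bonds (agree)

Row averages: Growth=-310, Balanced=-310, Equity=-305, Bonds=-275, Cash=-280, Hedged=-295, Value=-320
Highest average = -275 → Bonds.
Column bests: State 1=-225, State 2=-250, State 3=-250, State 4=-275, State 5=-225.
Growth regrets: 100, 75, 75, 75, 0 → max 100
Balanced regrets: 100, 50, 50, 25, 100 → max 100
Equity regrets: 100, 75, 50, 75, 0 → max 100
Bonds regrets: 50, 25, 25, 0, 50 → max 50
Cash regrets: 0, 100, 0, 25, 50 → max 100
Hedged regrets: 75, 0, 25, 50, 100 → max 100
Value regrets: 100, 100, 50, 0, 125 → max 125
Smallest max regret = 50 → Bonds.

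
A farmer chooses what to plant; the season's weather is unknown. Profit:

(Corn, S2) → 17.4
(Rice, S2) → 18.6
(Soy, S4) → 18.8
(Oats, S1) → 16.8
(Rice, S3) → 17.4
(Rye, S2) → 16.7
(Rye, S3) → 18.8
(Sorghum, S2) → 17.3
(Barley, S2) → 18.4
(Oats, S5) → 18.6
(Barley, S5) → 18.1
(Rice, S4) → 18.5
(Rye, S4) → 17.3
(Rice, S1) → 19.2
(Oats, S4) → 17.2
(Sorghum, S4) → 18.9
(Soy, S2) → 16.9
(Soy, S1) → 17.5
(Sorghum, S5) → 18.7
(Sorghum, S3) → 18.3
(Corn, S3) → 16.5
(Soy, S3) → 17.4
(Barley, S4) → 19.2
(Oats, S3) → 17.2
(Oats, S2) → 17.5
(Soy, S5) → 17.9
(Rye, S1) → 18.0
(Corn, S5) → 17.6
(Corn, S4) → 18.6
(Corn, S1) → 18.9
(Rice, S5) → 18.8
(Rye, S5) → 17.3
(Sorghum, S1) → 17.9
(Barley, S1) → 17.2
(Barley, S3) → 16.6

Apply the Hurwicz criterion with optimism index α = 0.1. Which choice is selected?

Rice

Oats: 0.1·18.6 + 0.9·16.8 = 16.98
Rye: 0.1·18.8 + 0.9·16.7 = 16.91
Barley: 0.1·19.2 + 0.9·16.6 = 16.86
Sorghum: 0.1·18.9 + 0.9·17.3 = 17.46
Rice: 0.1·19.2 + 0.9·17.4 = 17.58
Soy: 0.1·18.8 + 0.9·16.9 = 17.09
Corn: 0.1·18.9 + 0.9·16.5 = 16.74
Highest Hurwicz score = 17.58 → Rice.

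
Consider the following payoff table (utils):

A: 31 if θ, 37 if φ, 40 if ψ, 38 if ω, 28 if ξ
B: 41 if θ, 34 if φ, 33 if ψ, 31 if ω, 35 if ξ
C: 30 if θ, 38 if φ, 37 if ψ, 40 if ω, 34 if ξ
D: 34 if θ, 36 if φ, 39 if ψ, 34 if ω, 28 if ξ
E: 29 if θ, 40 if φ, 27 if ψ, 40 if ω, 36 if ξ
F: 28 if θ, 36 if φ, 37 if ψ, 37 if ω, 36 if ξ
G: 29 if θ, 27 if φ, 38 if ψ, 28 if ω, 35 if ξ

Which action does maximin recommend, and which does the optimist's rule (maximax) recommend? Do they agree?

Row minima: A=28, B=31, C=30, D=28, E=27, F=28, G=27
Best worst-case = 31 → B.
Row maxima: A=40, B=41, C=40, D=39, E=40, F=37, G=38
Best best-case = 41 → B.

maximin → B; maximax → B (agree)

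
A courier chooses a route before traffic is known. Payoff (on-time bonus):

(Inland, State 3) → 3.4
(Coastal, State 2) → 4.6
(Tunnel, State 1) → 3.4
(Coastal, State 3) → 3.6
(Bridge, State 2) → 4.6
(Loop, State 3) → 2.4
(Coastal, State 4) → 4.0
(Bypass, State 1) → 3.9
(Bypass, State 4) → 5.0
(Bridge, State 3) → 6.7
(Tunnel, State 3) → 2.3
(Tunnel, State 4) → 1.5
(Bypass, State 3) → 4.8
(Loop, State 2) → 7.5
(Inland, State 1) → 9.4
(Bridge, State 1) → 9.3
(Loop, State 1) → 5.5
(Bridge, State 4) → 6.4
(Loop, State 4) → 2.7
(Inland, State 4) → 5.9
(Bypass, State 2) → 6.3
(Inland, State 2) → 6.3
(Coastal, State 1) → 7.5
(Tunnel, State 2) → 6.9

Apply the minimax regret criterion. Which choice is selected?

Bridge

Column bests: State 1=9.4, State 2=7.5, State 3=6.7, State 4=6.4.
Loop regrets: 3.9, 0.0, 4.3, 3.7 → max 4.3
Tunnel regrets: 6.0, 0.6, 4.4, 4.9 → max 6.0
Inland regrets: 0.0, 1.2, 3.3, 0.5 → max 3.3
Bypass regrets: 5.5, 1.2, 1.9, 1.4 → max 5.5
Coastal regrets: 1.9, 2.9, 3.1, 2.4 → max 3.1
Bridge regrets: 0.1, 2.9, 0.0, 0.0 → max 2.9
Smallest max regret = 2.9 → Bridge.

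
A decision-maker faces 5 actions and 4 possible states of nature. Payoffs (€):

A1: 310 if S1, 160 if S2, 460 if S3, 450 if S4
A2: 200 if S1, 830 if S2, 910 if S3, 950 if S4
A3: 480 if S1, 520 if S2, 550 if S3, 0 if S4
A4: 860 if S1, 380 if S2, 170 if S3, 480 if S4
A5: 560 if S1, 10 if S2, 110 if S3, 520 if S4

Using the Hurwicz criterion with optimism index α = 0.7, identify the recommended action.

A1: 0.7·460 + 0.3·160 = 370
A2: 0.7·950 + 0.3·200 = 725
A3: 0.7·550 + 0.3·0 = 385
A4: 0.7·860 + 0.3·170 = 653
A5: 0.7·560 + 0.3·10 = 395
Highest Hurwicz score = 725 → A2.

A2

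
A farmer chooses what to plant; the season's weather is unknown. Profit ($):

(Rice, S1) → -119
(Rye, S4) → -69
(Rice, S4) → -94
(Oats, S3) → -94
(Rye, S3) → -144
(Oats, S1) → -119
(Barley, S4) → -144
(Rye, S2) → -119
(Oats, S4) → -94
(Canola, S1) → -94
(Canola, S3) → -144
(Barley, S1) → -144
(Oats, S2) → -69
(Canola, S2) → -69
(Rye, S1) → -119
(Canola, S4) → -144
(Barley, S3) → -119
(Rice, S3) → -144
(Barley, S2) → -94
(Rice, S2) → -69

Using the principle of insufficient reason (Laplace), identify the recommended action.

Oats

Row averages: Rye=-112.75, Barley=-125.25, Rice=-106.5, Oats=-94, Canola=-112.75
Highest average = -94 → Oats.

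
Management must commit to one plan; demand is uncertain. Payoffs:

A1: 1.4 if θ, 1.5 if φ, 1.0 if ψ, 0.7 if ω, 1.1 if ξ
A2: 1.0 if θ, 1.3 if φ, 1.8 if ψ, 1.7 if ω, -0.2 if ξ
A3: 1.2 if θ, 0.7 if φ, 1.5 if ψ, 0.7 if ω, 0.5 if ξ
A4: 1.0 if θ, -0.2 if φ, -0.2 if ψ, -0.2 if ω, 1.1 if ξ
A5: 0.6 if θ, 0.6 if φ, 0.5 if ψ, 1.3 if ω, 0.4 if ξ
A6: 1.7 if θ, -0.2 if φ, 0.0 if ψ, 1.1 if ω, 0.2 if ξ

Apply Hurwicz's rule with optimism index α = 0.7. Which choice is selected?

A1

A1: 0.7·1.5 + 0.3·0.7 = 1.26
A2: 0.7·1.8 + 0.3·(-0.2) = 1.2
A3: 0.7·1.5 + 0.3·0.5 = 1.2
A4: 0.7·1.1 + 0.3·(-0.2) = 0.71
A5: 0.7·1.3 + 0.3·0.4 = 1.03
A6: 0.7·1.7 + 0.3·(-0.2) = 1.13
Highest Hurwicz score = 1.26 → A1.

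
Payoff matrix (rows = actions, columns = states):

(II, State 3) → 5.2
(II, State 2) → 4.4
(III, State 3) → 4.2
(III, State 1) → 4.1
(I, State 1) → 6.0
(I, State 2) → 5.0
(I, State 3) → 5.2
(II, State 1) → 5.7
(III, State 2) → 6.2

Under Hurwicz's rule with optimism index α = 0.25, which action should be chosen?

I: 0.25·6.0 + 0.75·5.0 = 5.25
II: 0.25·5.7 + 0.75·4.4 = 4.725
III: 0.25·6.2 + 0.75·4.1 = 4.625
Highest Hurwicz score = 5.25 → I.

I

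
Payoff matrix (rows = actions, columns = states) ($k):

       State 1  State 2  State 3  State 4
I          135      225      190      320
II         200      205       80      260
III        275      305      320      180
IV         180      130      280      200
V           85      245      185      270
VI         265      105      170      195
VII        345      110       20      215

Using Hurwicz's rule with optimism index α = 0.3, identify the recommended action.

I: 0.3·320 + 0.7·135 = 190.5
II: 0.3·260 + 0.7·80 = 134
III: 0.3·320 + 0.7·180 = 222
IV: 0.3·280 + 0.7·130 = 175
V: 0.3·270 + 0.7·85 = 140.5
VI: 0.3·265 + 0.7·105 = 153
VII: 0.3·345 + 0.7·20 = 117.5
Highest Hurwicz score = 222 → III.

III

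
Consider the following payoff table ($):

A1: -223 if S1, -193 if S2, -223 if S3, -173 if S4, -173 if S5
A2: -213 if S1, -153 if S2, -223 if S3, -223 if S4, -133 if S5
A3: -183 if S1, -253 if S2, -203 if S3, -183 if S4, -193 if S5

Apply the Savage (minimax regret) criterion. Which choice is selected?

Column bests: S1=-183, S2=-153, S3=-203, S4=-173, S5=-133.
A1 regrets: 40, 40, 20, 0, 40 → max 40
A2 regrets: 30, 0, 20, 50, 0 → max 50
A3 regrets: 0, 100, 0, 10, 60 → max 100
Smallest max regret = 40 → A1.

A1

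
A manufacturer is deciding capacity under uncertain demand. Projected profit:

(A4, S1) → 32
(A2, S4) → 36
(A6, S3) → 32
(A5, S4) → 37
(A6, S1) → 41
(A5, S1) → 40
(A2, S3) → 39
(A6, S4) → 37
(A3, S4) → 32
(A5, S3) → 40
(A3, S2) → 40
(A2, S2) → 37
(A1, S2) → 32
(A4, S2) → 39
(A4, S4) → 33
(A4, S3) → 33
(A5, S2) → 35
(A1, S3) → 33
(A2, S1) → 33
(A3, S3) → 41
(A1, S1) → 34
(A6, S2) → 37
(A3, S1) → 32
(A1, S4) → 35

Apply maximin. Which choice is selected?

Row minima: A1=32, A2=33, A3=32, A4=32, A5=35, A6=32
Best worst-case = 35 → A5.

A5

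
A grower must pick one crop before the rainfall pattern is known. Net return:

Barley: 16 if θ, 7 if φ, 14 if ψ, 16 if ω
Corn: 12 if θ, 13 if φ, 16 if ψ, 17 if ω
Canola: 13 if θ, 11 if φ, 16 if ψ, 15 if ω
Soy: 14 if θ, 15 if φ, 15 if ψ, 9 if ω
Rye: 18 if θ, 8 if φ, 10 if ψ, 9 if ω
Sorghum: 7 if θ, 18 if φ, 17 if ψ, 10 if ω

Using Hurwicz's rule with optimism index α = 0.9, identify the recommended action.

Barley: 0.9·16 + 0.1·7 = 15.1
Corn: 0.9·17 + 0.1·12 = 16.5
Canola: 0.9·16 + 0.1·11 = 15.5
Soy: 0.9·15 + 0.1·9 = 14.4
Rye: 0.9·18 + 0.1·8 = 17
Sorghum: 0.9·18 + 0.1·7 = 16.9
Highest Hurwicz score = 17 → Rye.

Rye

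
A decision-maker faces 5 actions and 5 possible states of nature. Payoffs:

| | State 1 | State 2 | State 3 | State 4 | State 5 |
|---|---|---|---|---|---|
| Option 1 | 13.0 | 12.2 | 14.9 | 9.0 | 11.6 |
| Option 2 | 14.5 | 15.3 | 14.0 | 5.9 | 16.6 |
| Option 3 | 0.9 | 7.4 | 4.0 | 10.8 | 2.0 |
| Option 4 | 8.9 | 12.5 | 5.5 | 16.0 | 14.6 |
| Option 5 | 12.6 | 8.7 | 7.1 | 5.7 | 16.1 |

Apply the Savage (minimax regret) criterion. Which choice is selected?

Column bests: State 1=14.5, State 2=15.3, State 3=14.9, State 4=16.0, State 5=16.6.
Option 1 regrets: 1.5, 3.1, 0.0, 7.0, 5.0 → max 7.0
Option 2 regrets: 0.0, 0.0, 0.9, 10.1, 0.0 → max 10.1
Option 3 regrets: 13.6, 7.9, 10.9, 5.2, 14.6 → max 14.6
Option 4 regrets: 5.6, 2.8, 9.4, 0.0, 2.0 → max 9.4
Option 5 regrets: 1.9, 6.6, 7.8, 10.3, 0.5 → max 10.3
Smallest max regret = 7.0 → Option 1.

Option 1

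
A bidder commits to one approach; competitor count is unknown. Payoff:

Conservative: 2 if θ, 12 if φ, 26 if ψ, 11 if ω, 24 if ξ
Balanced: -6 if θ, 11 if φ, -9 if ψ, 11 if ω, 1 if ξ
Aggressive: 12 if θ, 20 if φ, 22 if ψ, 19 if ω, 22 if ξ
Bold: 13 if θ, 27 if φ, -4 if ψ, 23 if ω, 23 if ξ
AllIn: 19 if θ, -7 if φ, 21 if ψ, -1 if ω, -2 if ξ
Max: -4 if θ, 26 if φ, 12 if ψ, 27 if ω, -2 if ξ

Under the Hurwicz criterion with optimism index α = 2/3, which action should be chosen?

Conservative: 2/3·26 + 1/3·2 = 18
Balanced: 2/3·11 + 1/3·(-9) = 13/3
Aggressive: 2/3·22 + 1/3·12 = 56/3
Bold: 2/3·27 + 1/3·(-4) = 50/3
AllIn: 2/3·21 + 1/3·(-7) = 35/3
Max: 2/3·27 + 1/3·(-4) = 50/3
Highest Hurwicz score = 56/3 → Aggressive.

Aggressive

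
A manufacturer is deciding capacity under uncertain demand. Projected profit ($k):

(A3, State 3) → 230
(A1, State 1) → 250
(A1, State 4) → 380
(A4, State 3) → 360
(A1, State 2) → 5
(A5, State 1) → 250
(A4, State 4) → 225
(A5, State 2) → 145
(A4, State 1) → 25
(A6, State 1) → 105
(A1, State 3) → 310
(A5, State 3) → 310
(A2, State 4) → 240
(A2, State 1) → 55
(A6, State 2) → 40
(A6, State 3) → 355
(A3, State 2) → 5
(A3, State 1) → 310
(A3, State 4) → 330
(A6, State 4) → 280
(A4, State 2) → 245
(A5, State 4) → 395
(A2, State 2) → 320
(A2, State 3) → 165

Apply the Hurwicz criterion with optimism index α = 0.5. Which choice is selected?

A1: 0.5·380 + 0.5·5 = 192.5
A2: 0.5·320 + 0.5·55 = 187.5
A3: 0.5·330 + 0.5·5 = 167.5
A4: 0.5·360 + 0.5·25 = 192.5
A5: 0.5·395 + 0.5·145 = 270
A6: 0.5·355 + 0.5·40 = 197.5
Highest Hurwicz score = 270 → A5.

A5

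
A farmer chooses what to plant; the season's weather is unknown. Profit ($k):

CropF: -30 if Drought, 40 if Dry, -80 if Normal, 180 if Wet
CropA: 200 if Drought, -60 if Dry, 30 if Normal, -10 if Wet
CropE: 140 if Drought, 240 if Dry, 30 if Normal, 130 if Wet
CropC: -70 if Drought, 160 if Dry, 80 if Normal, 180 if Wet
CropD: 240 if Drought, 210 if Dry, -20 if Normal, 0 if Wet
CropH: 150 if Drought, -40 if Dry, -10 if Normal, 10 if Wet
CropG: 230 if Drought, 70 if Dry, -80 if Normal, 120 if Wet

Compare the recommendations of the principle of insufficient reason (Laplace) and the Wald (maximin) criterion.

Row averages: CropF=27.5, CropA=40, CropE=135, CropC=87.5, CropD=107.5, CropH=27.5, CropG=85
Highest average = 135 → CropE.
Row minima: CropF=-80, CropA=-60, CropE=30, CropC=-70, CropD=-20, CropH=-40, CropG=-80
Best worst-case = 30 → CropE.

laplace → CropE; maximin → CropE (agree)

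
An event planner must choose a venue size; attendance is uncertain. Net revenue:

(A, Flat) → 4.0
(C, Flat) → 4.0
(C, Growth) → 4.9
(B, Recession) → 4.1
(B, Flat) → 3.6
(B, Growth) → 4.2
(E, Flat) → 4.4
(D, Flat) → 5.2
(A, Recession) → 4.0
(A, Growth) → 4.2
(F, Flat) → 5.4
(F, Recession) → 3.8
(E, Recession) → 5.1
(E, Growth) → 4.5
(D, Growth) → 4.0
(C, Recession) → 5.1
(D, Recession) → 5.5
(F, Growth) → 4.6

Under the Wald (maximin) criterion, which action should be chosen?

Row minima: A=4.0, B=3.6, C=4.0, D=4.0, E=4.4, F=3.8
Best worst-case = 4.4 → E.

E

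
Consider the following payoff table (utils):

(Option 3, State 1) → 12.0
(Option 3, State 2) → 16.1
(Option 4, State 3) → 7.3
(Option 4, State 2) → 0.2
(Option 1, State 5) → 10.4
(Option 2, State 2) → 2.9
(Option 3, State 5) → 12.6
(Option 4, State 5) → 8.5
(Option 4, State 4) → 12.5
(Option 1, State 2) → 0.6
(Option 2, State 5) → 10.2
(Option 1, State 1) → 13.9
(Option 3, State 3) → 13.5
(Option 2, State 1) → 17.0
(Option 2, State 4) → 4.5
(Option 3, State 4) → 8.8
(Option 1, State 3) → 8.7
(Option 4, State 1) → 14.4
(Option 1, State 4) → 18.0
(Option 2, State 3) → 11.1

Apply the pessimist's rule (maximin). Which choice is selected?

Option 3

Row minima: Option 1=0.6, Option 2=2.9, Option 3=8.8, Option 4=0.2
Best worst-case = 8.8 → Option 3.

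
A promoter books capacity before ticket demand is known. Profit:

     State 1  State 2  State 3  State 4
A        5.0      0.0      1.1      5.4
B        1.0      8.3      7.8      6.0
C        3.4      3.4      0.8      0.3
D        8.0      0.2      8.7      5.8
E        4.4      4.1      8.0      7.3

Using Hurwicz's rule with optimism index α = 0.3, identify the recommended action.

E

A: 0.3·5.4 + 0.7·0.0 = 1.62
B: 0.3·8.3 + 0.7·1.0 = 3.19
C: 0.3·3.4 + 0.7·0.3 = 1.23
D: 0.3·8.7 + 0.7·0.2 = 2.75
E: 0.3·8.0 + 0.7·4.1 = 5.27
Highest Hurwicz score = 5.27 → E.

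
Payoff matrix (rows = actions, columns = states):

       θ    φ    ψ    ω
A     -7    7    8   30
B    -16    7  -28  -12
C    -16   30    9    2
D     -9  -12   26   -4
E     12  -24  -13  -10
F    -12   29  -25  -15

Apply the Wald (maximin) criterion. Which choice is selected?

Row minima: A=-7, B=-28, C=-16, D=-12, E=-24, F=-25
Best worst-case = -7 → A.

A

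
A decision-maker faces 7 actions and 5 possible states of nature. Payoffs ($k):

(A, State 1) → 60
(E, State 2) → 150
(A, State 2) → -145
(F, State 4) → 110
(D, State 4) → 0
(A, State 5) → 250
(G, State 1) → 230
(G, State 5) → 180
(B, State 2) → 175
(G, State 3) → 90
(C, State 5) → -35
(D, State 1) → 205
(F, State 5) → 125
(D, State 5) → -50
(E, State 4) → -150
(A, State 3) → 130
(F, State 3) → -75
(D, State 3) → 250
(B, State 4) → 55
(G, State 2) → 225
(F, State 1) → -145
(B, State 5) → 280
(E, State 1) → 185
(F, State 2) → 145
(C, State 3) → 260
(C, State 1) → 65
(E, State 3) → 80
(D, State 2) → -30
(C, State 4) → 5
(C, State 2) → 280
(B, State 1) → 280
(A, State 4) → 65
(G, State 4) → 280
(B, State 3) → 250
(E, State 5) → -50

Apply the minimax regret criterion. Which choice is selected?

Column bests: State 1=280, State 2=280, State 3=260, State 4=280, State 5=280.
A regrets: 220, 425, 130, 215, 30 → max 425
B regrets: 0, 105, 10, 225, 0 → max 225
C regrets: 215, 0, 0, 275, 315 → max 315
D regrets: 75, 310, 10, 280, 330 → max 330
E regrets: 95, 130, 180, 430, 330 → max 430
F regrets: 425, 135, 335, 170, 155 → max 425
G regrets: 50, 55, 170, 0, 100 → max 170
Smallest max regret = 170 → G.

G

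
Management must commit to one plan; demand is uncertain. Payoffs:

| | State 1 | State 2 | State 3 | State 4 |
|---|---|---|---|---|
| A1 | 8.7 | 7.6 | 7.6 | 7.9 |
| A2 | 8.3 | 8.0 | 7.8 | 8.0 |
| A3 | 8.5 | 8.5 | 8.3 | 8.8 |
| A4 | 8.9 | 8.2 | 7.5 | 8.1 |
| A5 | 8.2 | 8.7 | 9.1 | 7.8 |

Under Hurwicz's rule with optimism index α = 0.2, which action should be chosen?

A1: 0.2·8.7 + 0.8·7.6 = 7.82
A2: 0.2·8.3 + 0.8·7.8 = 7.9
A3: 0.2·8.8 + 0.8·8.3 = 8.4
A4: 0.2·8.9 + 0.8·7.5 = 7.78
A5: 0.2·9.1 + 0.8·7.8 = 8.06
Highest Hurwicz score = 8.4 → A3.

A3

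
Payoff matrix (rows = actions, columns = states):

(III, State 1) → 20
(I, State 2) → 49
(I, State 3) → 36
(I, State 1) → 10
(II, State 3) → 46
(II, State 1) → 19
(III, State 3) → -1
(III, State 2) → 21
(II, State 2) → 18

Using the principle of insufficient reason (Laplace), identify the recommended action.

Row averages: I=95/3, II=83/3, III=40/3
Highest average = 95/3 → I.

I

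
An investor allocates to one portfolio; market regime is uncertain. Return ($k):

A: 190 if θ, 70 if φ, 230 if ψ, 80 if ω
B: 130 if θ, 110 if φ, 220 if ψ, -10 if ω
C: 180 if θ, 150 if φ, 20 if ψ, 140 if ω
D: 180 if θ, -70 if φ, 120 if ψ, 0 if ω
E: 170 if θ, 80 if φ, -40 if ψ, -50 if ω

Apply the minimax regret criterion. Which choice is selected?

Column bests: θ=190, φ=150, ψ=230, ω=140.
A regrets: 0, 80, 0, 60 → max 80
B regrets: 60, 40, 10, 150 → max 150
C regrets: 10, 0, 210, 0 → max 210
D regrets: 10, 220, 110, 140 → max 220
E regrets: 20, 70, 270, 190 → max 270
Smallest max regret = 80 → A.

A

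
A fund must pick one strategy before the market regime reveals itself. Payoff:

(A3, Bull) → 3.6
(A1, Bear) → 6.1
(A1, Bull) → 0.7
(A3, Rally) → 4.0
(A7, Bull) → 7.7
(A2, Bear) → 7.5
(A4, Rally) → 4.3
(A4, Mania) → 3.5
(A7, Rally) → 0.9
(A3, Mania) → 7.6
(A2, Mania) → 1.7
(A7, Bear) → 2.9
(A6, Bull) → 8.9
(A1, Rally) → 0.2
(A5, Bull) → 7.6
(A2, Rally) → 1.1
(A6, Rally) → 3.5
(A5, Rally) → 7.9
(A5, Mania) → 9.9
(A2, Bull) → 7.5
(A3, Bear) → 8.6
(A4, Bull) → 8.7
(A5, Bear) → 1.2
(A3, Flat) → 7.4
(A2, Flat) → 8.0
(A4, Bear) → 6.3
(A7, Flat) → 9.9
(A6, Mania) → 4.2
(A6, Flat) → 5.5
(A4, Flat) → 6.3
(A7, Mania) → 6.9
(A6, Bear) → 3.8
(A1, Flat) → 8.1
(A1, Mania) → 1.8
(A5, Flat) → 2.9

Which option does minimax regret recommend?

A3

Column bests: Bear=8.6, Flat=9.9, Bull=8.9, Rally=7.9, Mania=9.9.
A1 regrets: 2.5, 1.8, 8.2, 7.7, 8.1 → max 8.2
A2 regrets: 1.1, 1.9, 1.4, 6.8, 8.2 → max 8.2
A3 regrets: 0.0, 2.5, 5.3, 3.9, 2.3 → max 5.3
A4 regrets: 2.3, 3.6, 0.2, 3.6, 6.4 → max 6.4
A5 regrets: 7.4, 7.0, 1.3, 0.0, 0.0 → max 7.4
A6 regrets: 4.8, 4.4, 0.0, 4.4, 5.7 → max 5.7
A7 regrets: 5.7, 0.0, 1.2, 7.0, 3.0 → max 7.0
Smallest max regret = 5.3 → A3.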